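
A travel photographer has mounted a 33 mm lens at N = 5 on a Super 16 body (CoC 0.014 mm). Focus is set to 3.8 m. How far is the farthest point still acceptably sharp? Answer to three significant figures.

5.01 m

Hyperfocal distance H = f²/(N·c) + f = 33²/(5 × 0.014) + 33 = 1089/0.07 + 33 ≈ 15590.1 mm ≈ 15.59 m.
Far limit Df = s·(H − f)/(H − s) = 3800 × (15590.1 − 33) / (15590.1 − 3800) = 3800 × 15557.1 / 11790.1 ≈ 5014.1 mm ≈ 5.01 m.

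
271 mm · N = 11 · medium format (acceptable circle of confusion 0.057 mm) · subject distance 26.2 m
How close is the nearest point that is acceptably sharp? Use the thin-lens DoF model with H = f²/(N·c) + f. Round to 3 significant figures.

21.5 m

Hyperfocal distance H = f²/(N·c) + f = 271²/(11 × 0.057) + 271 = 73441/0.627 + 271 ≈ 117401.8 mm ≈ 117.4 m.
Near limit Dn = s·(H − f)/(H + s − 2f) = 26200 × (117401.8 − 271) / (117401.8 + 26200 − 2 × 271) = 26200 × 117130.8 / 143059.8 ≈ 21451 mm ≈ 21.5 m.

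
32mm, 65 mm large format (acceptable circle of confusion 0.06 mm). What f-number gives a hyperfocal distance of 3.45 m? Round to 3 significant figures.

f/4.99

Rearrange H = f²/(N·c) + f for N: N = f² / ((H − f)·c).
N = 32² / ((3450 − 32) × 0.06) = 1024 / 205.1 ≈ 4.99.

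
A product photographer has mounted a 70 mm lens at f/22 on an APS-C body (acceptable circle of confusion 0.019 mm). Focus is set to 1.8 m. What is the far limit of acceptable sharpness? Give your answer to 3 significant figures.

2.11 m

Hyperfocal distance H = f²/(N·c) + f = 70²/(22 × 0.019) + 70 = 4900/0.418 + 70 ≈ 11792.5 mm ≈ 11.79 m.
Far limit Df = s·(H − f)/(H − s) = 1800 × (11792.5 − 70) / (11792.5 − 1800) = 1800 × 11722.5 / 9992.5 ≈ 2111.6 mm ≈ 2.11 m.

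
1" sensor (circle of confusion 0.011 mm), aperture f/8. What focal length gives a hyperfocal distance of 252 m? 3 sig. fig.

From H = f²/(N·c) + f, with f ≪ H: f ≈ √(H·N·c) = √(252000 × 8 × 0.011) = √22176 ≈ 148.9 mm.
The +f correction barely moves this — solving exactly, f² + N·c·f − N·c·H = 0 ⇒ f = (−N·c + √((N·c)² + 4·N·c·H))/2 = (−0.088 + √88704)/2 ≈ 148.87 mm, so f ≈ 149 mm.

149 mm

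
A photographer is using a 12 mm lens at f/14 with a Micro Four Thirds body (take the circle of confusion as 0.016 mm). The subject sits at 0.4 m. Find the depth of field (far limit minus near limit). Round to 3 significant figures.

0.760 m

Hyperfocal distance H = f²/(N·c) + f = 12²/(14 × 0.016) + 12 = 144/0.224 + 12 ≈ 654.9 mm ≈ 0.655 m.
Near limit Dn = s·(H − f)/(H + s − 2f) = 400 × (654.9 − 12) / (654.9 + 400 − 2 × 12) = 400 × 642.9 / 1030.9 ≈ 249.45 mm.
Far limit Df = s·(H − f)/(H − s) = 400 × (654.9 − 12) / (654.9 − 400) = 400 × 642.9 / 254.9 ≈ 1008.97 mm.
Depth of field = Df − Dn = 1008.97 − 249.45 ≈ 759.52 mm ≈ 0.760 m.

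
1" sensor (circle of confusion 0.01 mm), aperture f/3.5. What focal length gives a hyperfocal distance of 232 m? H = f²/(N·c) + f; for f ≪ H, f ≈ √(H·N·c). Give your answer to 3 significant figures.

90.1 mm

From H = f²/(N·c) + f, with f ≪ H: f ≈ √(H·N·c) = √(232000 × 3.5 × 0.01) = √8120.0 ≈ 90.11 mm.
The +f correction barely moves this — solving exactly, f² + N·c·f − N·c·H = 0 ⇒ f = (−N·c + √((N·c)² + 4·N·c·H))/2 = (−0.035 + √32480)/2 ≈ 90.094 mm, so f ≈ 90.1 mm.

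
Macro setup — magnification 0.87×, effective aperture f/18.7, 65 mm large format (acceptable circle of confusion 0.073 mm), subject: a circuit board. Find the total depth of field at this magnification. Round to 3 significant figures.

3.61 mm

At magnification m, DoF ≈ 2·N_eff·c/m² = 2 × 18.7 × 0.073 / 0.87² = 2.73 / 0.7569 ≈ 3.61 mm.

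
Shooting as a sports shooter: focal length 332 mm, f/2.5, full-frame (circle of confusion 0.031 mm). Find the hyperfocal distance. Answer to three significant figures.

Hyperfocal distance H = f²/(N·c) + f = 332²/(2.5 × 0.031) + 332 = 110224/0.0775 + 332 ≈ 1422577.2 mm ≈ 1420 m.

1420 m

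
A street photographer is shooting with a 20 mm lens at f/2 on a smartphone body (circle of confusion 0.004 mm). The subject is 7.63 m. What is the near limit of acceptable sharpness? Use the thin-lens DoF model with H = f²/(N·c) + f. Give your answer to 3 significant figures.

Hyperfocal distance H = f²/(N·c) + f = 20²/(2 × 0.004) + 20 = 400/0.008 + 20 ≈ 50020.0 mm ≈ 50.02 m.
Near limit Dn = s·(H − f)/(H + s − 2f) = 7630 × (50020.0 − 20) / (50020.0 + 7630 − 2 × 20) = 7630 × 50000.0 / 57610.0 ≈ 6622.1 mm ≈ 6.62 m.

6.62 m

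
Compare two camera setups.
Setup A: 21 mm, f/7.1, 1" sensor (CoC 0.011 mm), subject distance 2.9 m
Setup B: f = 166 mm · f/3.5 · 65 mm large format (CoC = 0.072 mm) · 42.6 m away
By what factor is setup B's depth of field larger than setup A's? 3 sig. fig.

9.74

Setup A: H = 21²/(7.1×0.011) + 21 ≈ 5667.6 mm; DoF = Df − Dn = 5916.7 − 1920.7 ≈ 3996.0 mm.
Setup B: H = 166²/(3.5×0.072) + 166 ≈ 109515.2 mm; DoF = Df − Dn = 69615 − 30690 ≈ 38925 mm.
Ratio = 38925 / 3996.0 ≈ 9.74.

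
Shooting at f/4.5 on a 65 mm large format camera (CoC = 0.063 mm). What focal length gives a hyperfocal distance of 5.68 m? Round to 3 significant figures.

40.0 mm

From H = f²/(N·c) + f, with f ≪ H: f ≈ √(H·N·c) = √(5680 × 4.5 × 0.063) = √1610.3 ≈ 40.13 mm.
Exact: f² + N·c·f − N·c·H = 0 ⇒ f = (−N·c + √((N·c)² + 4·N·c·H))/2 = (−0.2835 + √6441.2)/2 ≈ 39.987 mm ≈ 40.0 mm.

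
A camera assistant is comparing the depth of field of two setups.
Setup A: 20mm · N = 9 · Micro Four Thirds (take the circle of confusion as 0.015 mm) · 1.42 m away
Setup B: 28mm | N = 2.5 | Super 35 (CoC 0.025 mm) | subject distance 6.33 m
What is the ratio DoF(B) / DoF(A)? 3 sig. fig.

Setup A: H = 20²/(9×0.015) + 20 ≈ 2983.0 mm; DoF = Df − Dn = 2691.9 − 964.3 ≈ 1727.6 mm.
Setup B: H = 28²/(2.5×0.025) + 28 ≈ 12572.0 mm; DoF = Df − Dn = 12720.8 − 4213.3 ≈ 8507.5 mm.
Ratio = 8507.5 / 1727.6 ≈ 4.92.

4.92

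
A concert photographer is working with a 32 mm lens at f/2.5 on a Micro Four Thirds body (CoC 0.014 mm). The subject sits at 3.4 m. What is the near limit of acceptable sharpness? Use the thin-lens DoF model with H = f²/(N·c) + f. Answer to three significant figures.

3.05 m

Hyperfocal distance H = f²/(N·c) + f = 32²/(2.5 × 0.014) + 32 = 1024/0.035 + 32 ≈ 29289.1 mm ≈ 29.29 m.
Near limit Dn = s·(H − f)/(H + s − 2f) = 3400 × (29289.1 − 32) / (29289.1 + 3400 − 2 × 32) = 3400 × 29257.1 / 32625.1 ≈ 3049.0 mm ≈ 3.05 m.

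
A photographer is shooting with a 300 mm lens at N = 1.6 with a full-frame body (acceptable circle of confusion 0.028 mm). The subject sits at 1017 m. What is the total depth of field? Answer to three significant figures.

Hyperfocal distance H = f²/(N·c) + f = 300²/(1.6 × 0.028) + 300 = 90000/0.0448 + 300 ≈ 2009228.6 mm ≈ 2009 m.
Near limit Dn = s·(H − f)/(H + s − 2f) = 1017000 × (2009228.6 − 300) / (2009228.6 + 1017000 − 2 × 300) = 1017000 × 2008928.6 / 3025628.6 ≈ 675258 mm.
Far limit Df = s·(H − f)/(H − s) = 1017000 × (2009228.6 − 300) / (2009228.6 − 1017000) = 1017000 × 2008928.6 / 992228.6 ≈ 2059082 mm.
Depth of field = Df − Dn = 2059082 − 675258 ≈ 1383824 mm ≈ 1380 m.

1380 m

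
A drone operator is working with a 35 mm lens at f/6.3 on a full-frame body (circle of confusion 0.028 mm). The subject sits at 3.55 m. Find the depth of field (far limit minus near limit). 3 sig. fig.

Hyperfocal distance H = f²/(N·c) + f = 35²/(6.3 × 0.028) + 35 = 1225/0.1764 + 35 ≈ 6979.4 mm ≈ 6.979 m.
Near limit Dn = s·(H − f)/(H + s − 2f) = 3550 × (6979.4 − 35) / (6979.4 + 3550 − 2 × 35) = 3550 × 6944.4 / 10459.4 ≈ 2357.0 mm.
Far limit Df = s·(H − f)/(H − s) = 3550 × (6979.4 − 35) / (6979.4 − 3550) = 3550 × 6944.4 / 3429.4 ≈ 7188.6 mm.
Depth of field = Df − Dn = 7188.6 − 2357.0 ≈ 4831.6 mm ≈ 4.83 m.

4.83 m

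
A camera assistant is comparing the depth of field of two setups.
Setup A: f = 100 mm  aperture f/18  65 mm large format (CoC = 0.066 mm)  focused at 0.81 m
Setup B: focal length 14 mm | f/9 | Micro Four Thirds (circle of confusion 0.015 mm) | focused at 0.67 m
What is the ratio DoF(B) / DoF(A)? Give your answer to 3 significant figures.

5.53

Setup A: H = 100²/(18×0.066) + 100 ≈ 8517.5 mm; DoF = Df − Dn = 884.62 − 746.99 ≈ 137.63 mm.
Setup B: H = 14²/(9×0.015) + 14 ≈ 1465.9 mm; DoF = Df − Dn = 1222.26 − 461.48 ≈ 760.78 mm.
Ratio = 760.78 / 137.63 ≈ 5.53.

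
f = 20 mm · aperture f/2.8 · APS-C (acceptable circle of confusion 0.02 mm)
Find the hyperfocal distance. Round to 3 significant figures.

7.16 m

Hyperfocal distance H = f²/(N·c) + f = 20²/(2.8 × 0.02) + 20 = 400/0.056 + 20 ≈ 7162.9 mm ≈ 7.16 m.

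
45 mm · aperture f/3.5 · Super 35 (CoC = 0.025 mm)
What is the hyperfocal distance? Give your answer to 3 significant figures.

Hyperfocal distance H = f²/(N·c) + f = 45²/(3.5 × 0.025) + 45 = 2025/0.0875 + 45 ≈ 23187.9 mm ≈ 23.2 m.

23.2 m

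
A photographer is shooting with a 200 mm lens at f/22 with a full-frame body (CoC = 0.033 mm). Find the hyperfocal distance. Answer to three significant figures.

55.3 m

Hyperfocal distance H = f²/(N·c) + f = 200²/(22 × 0.033) + 200 = 40000/0.726 + 200 ≈ 55296.4 mm ≈ 55.3 m.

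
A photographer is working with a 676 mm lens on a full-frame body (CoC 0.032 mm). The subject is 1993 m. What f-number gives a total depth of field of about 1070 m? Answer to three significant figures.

f/1.80

Write h = H − f = f²/(N·c). The thin-lens limits are Dn = s·h/(h + (s−f)) and Df = s·h/(h − (s−f)), so DoF = Df − Dn = 2·s·(s−f)·h / (h² − (s−f)²).
That is a quadratic in h: DoF·h² − 2·s·(s−f)·h − DoF·(s−f)² = 0 ⇒ h = (s−f)·(s + √(s² + DoF²)) / DoF = 1992324 × (1993000 + √(1993000² + 1070000²)) / 1070000 = 1992324 × (1993000 + 2262067) / 1070000 ≈ 7922872 mm.
Then N = f²/(c·h) = 676² / (0.032 × 7922872) = 456976 / 253532 ≈ 1.80.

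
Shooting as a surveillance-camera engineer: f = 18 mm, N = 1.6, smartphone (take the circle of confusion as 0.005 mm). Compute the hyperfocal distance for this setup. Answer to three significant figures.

Hyperfocal distance H = f²/(N·c) + f = 18²/(1.6 × 0.005) + 18 = 324/0.008 + 18 ≈ 40518.0 mm ≈ 40.5 m.

40.5 m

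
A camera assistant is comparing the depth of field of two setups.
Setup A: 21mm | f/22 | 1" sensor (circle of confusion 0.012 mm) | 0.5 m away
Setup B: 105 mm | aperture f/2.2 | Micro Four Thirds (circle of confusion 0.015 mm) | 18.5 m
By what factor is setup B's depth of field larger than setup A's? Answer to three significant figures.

6.54

Setup A: H = 21²/(22×0.012) + 21 ≈ 1691.5 mm; DoF = Df − Dn = 701.01 − 388.58 ≈ 312.43 mm.
Setup B: H = 105²/(2.2×0.015) + 105 ≈ 334195.9 mm; DoF = Df − Dn = 19578.0 − 17534.6 ≈ 2043.4 mm.
Ratio = 2043.4 / 312.43 ≈ 6.54.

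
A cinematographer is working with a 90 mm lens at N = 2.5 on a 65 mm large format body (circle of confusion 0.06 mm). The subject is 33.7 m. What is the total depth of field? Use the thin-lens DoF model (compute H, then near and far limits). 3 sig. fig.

Hyperfocal distance H = f²/(N·c) + f = 90²/(2.5 × 0.06) + 90 = 8100/0.15 + 90 ≈ 54090.0 mm ≈ 54.09 m.
Near limit Dn = s·(H − f)/(H + s − 2f) = 33700 × (54090.0 − 90) / (54090.0 + 33700 − 2 × 90) = 33700 × 54000.0 / 87610.0 ≈ 20772 mm.
Far limit Df = s·(H − f)/(H − s) = 33700 × (54090.0 − 90) / (54090.0 − 33700) = 33700 × 54000.0 / 20390.0 ≈ 89250 mm.
Depth of field = Df − Dn = 89250 − 20772 ≈ 68478 mm ≈ 68.5 m.

68.5 m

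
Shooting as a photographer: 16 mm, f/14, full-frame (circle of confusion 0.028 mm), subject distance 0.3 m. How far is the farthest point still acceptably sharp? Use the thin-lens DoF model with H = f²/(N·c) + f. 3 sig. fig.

0.531 m

Hyperfocal distance H = f²/(N·c) + f = 16²/(14 × 0.028) + 16 = 256/0.392 + 16 ≈ 669.1 mm ≈ 0.669 m.
Far limit Df = s·(H − f)/(H − s) = 300 × (669.1 − 16) / (669.1 − 300) = 300 × 653.1 / 369.1 ≈ 530.86 mm ≈ 0.531 m.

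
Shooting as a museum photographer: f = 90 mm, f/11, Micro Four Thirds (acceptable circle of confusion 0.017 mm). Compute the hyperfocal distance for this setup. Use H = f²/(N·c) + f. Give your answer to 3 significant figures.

43.4 m

Hyperfocal distance H = f²/(N·c) + f = 90²/(11 × 0.017) + 90 = 8100/0.187 + 90 ≈ 43405.5 mm ≈ 43.4 m.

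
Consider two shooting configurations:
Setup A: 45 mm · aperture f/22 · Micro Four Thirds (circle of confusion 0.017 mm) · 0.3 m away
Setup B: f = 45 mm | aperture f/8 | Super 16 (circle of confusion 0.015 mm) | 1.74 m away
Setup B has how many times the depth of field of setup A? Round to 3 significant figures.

12.5

Setup A: H = 45²/(22×0.017) + 45 ≈ 5459.4 mm; DoF = Df − Dn = 314.827 − 286.507 ≈ 28.320 mm.
Setup B: H = 45²/(8×0.015) + 45 ≈ 16920.0 mm; DoF = Df − Dn = 1934.29 − 1581.18 ≈ 353.11 mm.
Ratio = 353.11 / 28.320 ≈ 12.5.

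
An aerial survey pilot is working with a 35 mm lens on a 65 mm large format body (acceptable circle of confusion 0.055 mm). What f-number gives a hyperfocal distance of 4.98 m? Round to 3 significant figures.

f/4.50

Rearrange H = f²/(N·c) + f for N: N = f² / ((H − f)·c).
N = 35² / ((4980 − 35) × 0.055) = 1225 / 272.0 ≈ 4.50.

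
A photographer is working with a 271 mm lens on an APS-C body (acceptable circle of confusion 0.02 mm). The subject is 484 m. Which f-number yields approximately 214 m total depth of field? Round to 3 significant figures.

f/1.60

Write h = H − f = f²/(N·c). The thin-lens limits are Dn = s·h/(h + (s−f)) and Df = s·h/(h − (s−f)), so DoF = Df − Dn = 2·s·(s−f)·h / (h² − (s−f)²).
That is a quadratic in h: DoF·h² − 2·s·(s−f)·h − DoF·(s−f)² = 0 ⇒ h = (s−f)·(s + √(s² + DoF²)) / DoF = 483729 × (484000 + √(484000² + 214000²)) / 214000 = 483729 × (484000 + 529199) / 214000 ≈ 2290252 mm.
Then N = f²/(c·h) = 271² / (0.02 × 2290252) = 73441 / 45805 ≈ 1.60.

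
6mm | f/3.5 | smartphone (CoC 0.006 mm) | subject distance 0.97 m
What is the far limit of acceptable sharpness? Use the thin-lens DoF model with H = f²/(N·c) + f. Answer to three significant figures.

2.22 m

Hyperfocal distance H = f²/(N·c) + f = 6²/(3.5 × 0.006) + 6 = 36/0.021 + 6 ≈ 1720.3 mm ≈ 1.720 m.
Far limit Df = s·(H − f)/(H − s) = 970 × (1720.3 − 6) / (1720.3 − 970) = 970 × 1714.3 / 750.3 ≈ 2216.3 mm ≈ 2.22 m.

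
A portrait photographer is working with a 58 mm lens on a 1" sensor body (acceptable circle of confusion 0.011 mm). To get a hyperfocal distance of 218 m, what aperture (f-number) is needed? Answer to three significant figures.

Rearrange H = f²/(N·c) + f for N: N = f² / ((H − f)·c).
N = 58² / ((218000 − 58) × 0.011) = 3364 / 2397 ≈ 1.40.

f/1.40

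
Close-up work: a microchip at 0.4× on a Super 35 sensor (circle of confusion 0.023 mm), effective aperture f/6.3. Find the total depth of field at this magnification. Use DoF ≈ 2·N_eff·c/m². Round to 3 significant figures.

At magnification m, DoF ≈ 2·N_eff·c/m² = 2 × 6.3 × 0.023 / 0.4² = 0.2898 / 0.16 ≈ 1.81 mm.

1.81 mm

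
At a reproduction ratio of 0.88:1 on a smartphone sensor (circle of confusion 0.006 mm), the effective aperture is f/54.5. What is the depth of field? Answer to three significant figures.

0.845 mm

At magnification m, DoF ≈ 2·N_eff·c/m² = 2 × 54.5 × 0.006 / 0.88² = 0.654 / 0.7744 ≈ 0.845 mm.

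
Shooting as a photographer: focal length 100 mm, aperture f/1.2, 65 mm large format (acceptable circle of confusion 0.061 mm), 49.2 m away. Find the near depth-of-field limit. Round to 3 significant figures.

36.2 m

Hyperfocal distance H = f²/(N·c) + f = 100²/(1.2 × 0.061) + 100 = 10000/0.0732 + 100 ≈ 136712.0 mm ≈ 136.7 m.
Near limit Dn = s·(H − f)/(H + s − 2f) = 49200 × (136712.0 − 100) / (136712.0 + 49200 − 2 × 100) = 49200 × 136612.0 / 185712.0 ≈ 36192 mm ≈ 36.2 m.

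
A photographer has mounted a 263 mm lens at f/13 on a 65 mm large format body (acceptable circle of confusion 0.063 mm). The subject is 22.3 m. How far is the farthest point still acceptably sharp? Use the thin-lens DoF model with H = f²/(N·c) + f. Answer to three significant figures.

30.2 m

Hyperfocal distance H = f²/(N·c) + f = 263²/(13 × 0.063) + 263 = 69169/0.819 + 263 ≈ 84718.4 mm ≈ 84.72 m.
Far limit Df = s·(H − f)/(H − s) = 22300 × (84718.4 − 263) / (84718.4 − 22300) = 22300 × 84455.4 / 62418.4 ≈ 30173 mm ≈ 30.2 m.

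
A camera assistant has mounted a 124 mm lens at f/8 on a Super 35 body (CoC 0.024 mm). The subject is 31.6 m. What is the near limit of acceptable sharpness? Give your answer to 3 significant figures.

22.7 m

Hyperfocal distance H = f²/(N·c) + f = 124²/(8 × 0.024) + 124 = 15376/0.192 + 124 ≈ 80207.3 mm ≈ 80.21 m.
Near limit Dn = s·(H − f)/(H + s − 2f) = 31600 × (80207.3 − 124) / (80207.3 + 31600 − 2 × 124) = 31600 × 80083.3 / 111559.3 ≈ 22684 mm ≈ 22.7 m.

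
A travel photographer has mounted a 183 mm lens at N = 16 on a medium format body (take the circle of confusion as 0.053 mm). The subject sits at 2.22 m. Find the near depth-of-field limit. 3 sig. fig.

2.11 m

Hyperfocal distance H = f²/(N·c) + f = 183²/(16 × 0.053) + 183 = 33489/0.848 + 183 ≈ 39674.7 mm ≈ 39.67 m.
Near limit Dn = s·(H − f)/(H + s − 2f) = 2220 × (39674.7 − 183) / (39674.7 + 2220 − 2 × 183) = 2220 × 39491.7 / 41528.7 ≈ 2111.1 mm ≈ 2.11 m.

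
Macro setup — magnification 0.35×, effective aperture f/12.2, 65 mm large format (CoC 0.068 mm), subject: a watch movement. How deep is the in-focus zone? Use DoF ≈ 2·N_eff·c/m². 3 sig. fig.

13.5 mm

At magnification m, DoF ≈ 2·N_eff·c/m² = 2 × 12.2 × 0.068 / 0.35² = 1.659 / 0.1225 ≈ 13.5 mm.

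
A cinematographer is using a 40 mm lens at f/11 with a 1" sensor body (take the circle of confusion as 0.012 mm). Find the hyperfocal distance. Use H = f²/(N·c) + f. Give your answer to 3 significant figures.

Hyperfocal distance H = f²/(N·c) + f = 40²/(11 × 0.012) + 40 = 1600/0.132 + 40 ≈ 12161.2 mm ≈ 12.2 m.

12.2 m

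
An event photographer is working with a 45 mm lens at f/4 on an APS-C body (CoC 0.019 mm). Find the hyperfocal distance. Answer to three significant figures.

26.7 m

Hyperfocal distance H = f²/(N·c) + f = 45²/(4 × 0.019) + 45 = 2025/0.076 + 45 ≈ 26689.7 mm ≈ 26.7 m.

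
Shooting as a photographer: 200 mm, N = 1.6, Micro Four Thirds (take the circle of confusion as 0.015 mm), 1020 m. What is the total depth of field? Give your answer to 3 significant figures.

2000 m

Hyperfocal distance H = f²/(N·c) + f = 200²/(1.6 × 0.015) + 200 = 40000/0.024 + 200 ≈ 1666866.7 mm ≈ 1667 m.
Near limit Dn = s·(H − f)/(H + s − 2f) = 1020000 × (1666866.7 − 200) / (1666866.7 + 1020000 − 2 × 200) = 1020000 × 1666666.7 / 2686466.7 ≈ 632801 mm.
Far limit Df = s·(H − f)/(H − s) = 1020000 × (1666866.7 − 200) / (1666866.7 − 1020000) = 1020000 × 1666666.7 / 646866.7 ≈ 2628053 mm.
Depth of field = Df − Dn = 2628053 − 632801 ≈ 1995252 mm ≈ 2000 m.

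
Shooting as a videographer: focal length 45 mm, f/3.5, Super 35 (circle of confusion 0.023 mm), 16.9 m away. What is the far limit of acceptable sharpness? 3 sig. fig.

51.2 m

Hyperfocal distance H = f²/(N·c) + f = 45²/(3.5 × 0.023) + 45 = 2025/0.0805 + 45 ≈ 25200.3 mm ≈ 25.20 m.
Far limit Df = s·(H − f)/(H − s) = 16900 × (25200.3 − 45) / (25200.3 − 16900) = 16900 × 25155.3 / 8300.3 ≈ 51218 mm ≈ 51.2 m.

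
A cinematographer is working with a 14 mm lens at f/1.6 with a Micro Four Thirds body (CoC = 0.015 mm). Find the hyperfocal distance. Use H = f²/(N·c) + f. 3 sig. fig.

8.18 m

Hyperfocal distance H = f²/(N·c) + f = 14²/(1.6 × 0.015) + 14 = 196/0.024 + 14 ≈ 8180.7 mm ≈ 8.18 m.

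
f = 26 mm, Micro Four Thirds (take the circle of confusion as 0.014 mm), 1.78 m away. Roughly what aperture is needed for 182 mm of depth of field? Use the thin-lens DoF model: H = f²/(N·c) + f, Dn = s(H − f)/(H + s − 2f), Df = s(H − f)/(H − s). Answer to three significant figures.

f/1.40

Write h = H − f = f²/(N·c). The thin-lens limits are Dn = s·h/(h + (s−f)) and Df = s·h/(h − (s−f)), so DoF = Df − Dn = 2·s·(s−f)·h / (h² − (s−f)²).
That is a quadratic in h: DoF·h² − 2·s·(s−f)·h − DoF·(s−f)² = 0 ⇒ h = (s−f)·(s + √(s² + DoF²)) / DoF = 1754 × (1780 + √(1780² + 182²)) / 182 = 1754 × (1780 + 1789.28) / 182 ≈ 34398 mm.
Then N = f²/(c·h) = 26² / (0.014 × 34398) = 676 / 481.58 ≈ 1.40.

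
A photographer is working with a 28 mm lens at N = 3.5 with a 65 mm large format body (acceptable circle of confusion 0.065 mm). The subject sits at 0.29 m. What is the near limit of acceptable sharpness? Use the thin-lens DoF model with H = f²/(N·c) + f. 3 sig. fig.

Hyperfocal distance H = f²/(N·c) + f = 28²/(3.5 × 0.065) + 28 = 784/0.2275 + 28 ≈ 3474.2 mm ≈ 3.474 m.
Near limit Dn = s·(H − f)/(H + s − 2f) = 290 × (3474.2 − 28) / (3474.2 + 290 − 2 × 28) = 290 × 3446.2 / 3708.2 ≈ 269.51 mm.

270 mm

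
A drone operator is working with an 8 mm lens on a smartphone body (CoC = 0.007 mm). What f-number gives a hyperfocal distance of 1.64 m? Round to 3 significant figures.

f/5.60

Rearrange H = f²/(N·c) + f for N: N = f² / ((H − f)·c).
N = 8² / ((1640 − 8) × 0.007) = 64 / 11.42 ≈ 5.60.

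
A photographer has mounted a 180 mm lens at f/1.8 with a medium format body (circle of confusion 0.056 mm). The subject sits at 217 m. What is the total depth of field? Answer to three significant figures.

537 m

Hyperfocal distance H = f²/(N·c) + f = 180²/(1.8 × 0.056) + 180 = 32400/0.1008 + 180 ≈ 321608.6 mm ≈ 321.6 m.
Near limit Dn = s·(H − f)/(H + s − 2f) = 217000 × (321608.6 − 180) / (321608.6 + 217000 − 2 × 180) = 217000 × 321428.6 / 538248.6 ≈ 129587 mm.
Far limit Df = s·(H − f)/(H − s) = 217000 × (321608.6 − 180) / (321608.6 − 217000) = 217000 × 321428.6 / 104608.6 ≈ 666771 mm.
Depth of field = Df − Dn = 666771 − 129587 ≈ 537184 mm ≈ 537 m.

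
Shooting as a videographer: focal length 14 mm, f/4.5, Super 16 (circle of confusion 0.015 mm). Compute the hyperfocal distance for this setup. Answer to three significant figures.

Hyperfocal distance H = f²/(N·c) + f = 14²/(4.5 × 0.015) + 14 = 196/0.0675 + 14 ≈ 2917.7 mm ≈ 2.92 m.

2.92 m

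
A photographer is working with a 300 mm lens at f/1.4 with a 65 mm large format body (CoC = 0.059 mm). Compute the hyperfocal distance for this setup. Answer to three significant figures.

1090 m

Hyperfocal distance H = f²/(N·c) + f = 300²/(1.4 × 0.059) + 300 = 90000/0.0826 + 300 ≈ 1089888.4 mm ≈ 1090 m.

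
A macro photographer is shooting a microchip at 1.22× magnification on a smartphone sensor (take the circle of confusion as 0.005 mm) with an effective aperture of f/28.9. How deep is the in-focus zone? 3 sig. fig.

At magnification m, DoF ≈ 2·N_eff·c/m² = 2 × 28.9 × 0.005 / 1.22² = 0.289 / 1.488 ≈ 0.194 mm.

0.194 mm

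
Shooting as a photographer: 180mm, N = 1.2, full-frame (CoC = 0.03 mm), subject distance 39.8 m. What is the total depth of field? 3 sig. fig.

3.51 m

Hyperfocal distance H = f²/(N·c) + f = 180²/(1.2 × 0.03) + 180 = 32400/0.036 + 180 ≈ 900180.0 mm ≈ 900.2 m.
Near limit Dn = s·(H − f)/(H + s − 2f) = 39800 × (900180.0 − 180) / (900180.0 + 39800 − 2 × 180) = 39800 × 900000.0 / 939620.0 ≈ 38121.8 mm.
Far limit Df = s·(H − f)/(H − s) = 39800 × (900180.0 − 180) / (900180.0 − 39800) = 39800 × 900000.0 / 860380.0 ≈ 41632.8 mm.
Depth of field = Df − Dn = 41632.8 − 38121.8 ≈ 3511.0 mm ≈ 3.51 m.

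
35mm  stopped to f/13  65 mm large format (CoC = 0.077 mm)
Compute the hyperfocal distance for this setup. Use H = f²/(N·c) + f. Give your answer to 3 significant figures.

Hyperfocal distance H = f²/(N·c) + f = 35²/(13 × 0.077) + 35 = 1225/1.001 + 35 ≈ 1258.8 mm ≈ 1.26 m.

1.26 m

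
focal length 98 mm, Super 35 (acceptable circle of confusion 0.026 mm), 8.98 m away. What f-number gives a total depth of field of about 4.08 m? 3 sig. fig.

Write h = H − f = f²/(N·c). The thin-lens limits are Dn = s·h/(h + (s−f)) and Df = s·h/(h − (s−f)), so DoF = Df − Dn = 2·s·(s−f)·h / (h² − (s−f)²).
That is a quadratic in h: DoF·h² − 2·s·(s−f)·h − DoF·(s−f)² = 0 ⇒ h = (s−f)·(s + √(s² + DoF²)) / DoF = 8882 × (8980 + √(8980² + 4080²)) / 4080 = 8882 × (8980 + 9863.41) / 4080 ≈ 41021 mm.
Then N = f²/(c·h) = 98² / (0.026 × 41021) = 9604 / 1066.6 ≈ 9.

f/9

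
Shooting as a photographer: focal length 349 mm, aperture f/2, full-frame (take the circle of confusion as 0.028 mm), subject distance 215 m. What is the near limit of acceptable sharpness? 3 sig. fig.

Hyperfocal distance H = f²/(N·c) + f = 349²/(2 × 0.028) + 349 = 121801/0.056 + 349 ≈ 2175366.9 mm ≈ 2175 m.
Near limit Dn = s·(H − f)/(H + s − 2f) = 215000 × (2175366.9 − 349) / (2175366.9 + 215000 − 2 × 349) = 215000 × 2175017.9 / 2389668.9 ≈ 195688 mm ≈ 196 m.

196 m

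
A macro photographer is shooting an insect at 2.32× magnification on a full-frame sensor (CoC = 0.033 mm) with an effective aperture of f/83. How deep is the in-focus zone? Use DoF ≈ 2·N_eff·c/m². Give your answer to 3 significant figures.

At magnification m, DoF ≈ 2·N_eff·c/m² = 2 × 83 × 0.033 / 2.32² = 5.478 / 5.382 ≈ 1.02 mm.

1.02 mm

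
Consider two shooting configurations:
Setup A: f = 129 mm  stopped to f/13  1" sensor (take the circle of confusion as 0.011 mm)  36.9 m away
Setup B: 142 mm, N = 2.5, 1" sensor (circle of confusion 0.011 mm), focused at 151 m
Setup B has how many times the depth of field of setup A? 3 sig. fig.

Setup A: H = 129²/(13×0.011) + 129 ≈ 116499.6 mm; DoF = Df − Dn = 53946 − 28040 ≈ 25906 mm.
Setup B: H = 142²/(2.5×0.011) + 142 ≈ 733378.4 mm; DoF = Df − Dn = 190115 − 125234 ≈ 64881 mm.
Ratio = 64881 / 25906 ≈ 2.50.

2.50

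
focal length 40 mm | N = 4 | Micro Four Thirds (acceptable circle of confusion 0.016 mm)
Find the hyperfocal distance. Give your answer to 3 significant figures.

Hyperfocal distance H = f²/(N·c) + f = 40²/(4 × 0.016) + 40 = 1600/0.064 + 40 ≈ 25040.0 mm ≈ 25.0 m.

25.0 m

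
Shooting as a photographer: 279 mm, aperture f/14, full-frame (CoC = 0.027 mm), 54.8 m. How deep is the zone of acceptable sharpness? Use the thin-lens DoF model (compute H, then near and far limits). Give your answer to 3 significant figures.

Hyperfocal distance H = f²/(N·c) + f = 279²/(14 × 0.027) + 279 = 77841/0.378 + 279 ≈ 206207.6 mm ≈ 206.2 m.
Near limit Dn = s·(H − f)/(H + s − 2f) = 54800 × (206207.6 − 279) / (206207.6 + 54800 − 2 × 279) = 54800 × 205928.6 / 260449.6 ≈ 43328 mm.
Far limit Df = s·(H − f)/(H − s) = 54800 × (206207.6 − 279) / (206207.6 − 54800) = 54800 × 205928.6 / 151407.6 ≈ 74533 mm.
Depth of field = Df − Dn = 74533 − 43328 ≈ 31205 mm ≈ 31.2 m.

31.2 m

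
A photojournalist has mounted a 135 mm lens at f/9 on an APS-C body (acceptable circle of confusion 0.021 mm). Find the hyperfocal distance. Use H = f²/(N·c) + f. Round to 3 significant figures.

96.6 m

Hyperfocal distance H = f²/(N·c) + f = 135²/(9 × 0.021) + 135 = 18225/0.189 + 135 ≈ 96563.6 mm ≈ 96.6 m.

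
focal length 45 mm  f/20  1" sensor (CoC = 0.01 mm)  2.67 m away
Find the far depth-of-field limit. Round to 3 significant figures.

Hyperfocal distance H = f²/(N·c) + f = 45²/(20 × 0.01) + 45 = 2025/0.2 + 45 ≈ 10170.0 mm ≈ 10.17 m.
Far limit Df = s·(H − f)/(H − s) = 2670 × (10170.0 − 45) / (10170.0 − 2670) = 2670 × 10125.0 / 7500.0 ≈ 3604.5 mm ≈ 3.60 m.

3.60 m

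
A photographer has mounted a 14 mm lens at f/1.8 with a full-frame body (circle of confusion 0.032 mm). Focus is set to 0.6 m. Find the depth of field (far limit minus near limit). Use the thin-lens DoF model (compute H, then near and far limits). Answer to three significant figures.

213 mm

Hyperfocal distance H = f²/(N·c) + f = 14²/(1.8 × 0.032) + 14 = 196/0.0576 + 14 ≈ 3416.8 mm ≈ 3.417 m.
Near limit Dn = s·(H − f)/(H + s − 2f) = 600 × (3416.8 − 14) / (3416.8 + 600 − 2 × 14) = 600 × 3402.8 / 3988.8 ≈ 511.85 mm.
Far limit Df = s·(H − f)/(H − s) = 600 × (3416.8 − 14) / (3416.8 − 600) = 600 × 3402.8 / 2816.8 ≈ 724.82 mm.
Depth of field = Df − Dn = 724.82 − 511.85 ≈ 212.97 mm.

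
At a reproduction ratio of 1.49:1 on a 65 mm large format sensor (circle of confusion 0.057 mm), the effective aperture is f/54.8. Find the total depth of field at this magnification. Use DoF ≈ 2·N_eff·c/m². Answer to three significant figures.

At magnification m, DoF ≈ 2·N_eff·c/m² = 2 × 54.8 × 0.057 / 1.49² = 6.247 / 2.22 ≈ 2.81 mm.

2.81 mm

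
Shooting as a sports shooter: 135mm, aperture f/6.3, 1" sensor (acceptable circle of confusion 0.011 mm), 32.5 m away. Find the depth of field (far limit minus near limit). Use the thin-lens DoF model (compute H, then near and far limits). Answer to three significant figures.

Hyperfocal distance H = f²/(N·c) + f = 135²/(6.3 × 0.011) + 135 = 18225/0.0693 + 135 ≈ 263122.0 mm ≈ 263.1 m.
Near limit Dn = s·(H − f)/(H + s − 2f) = 32500 × (263122.0 − 135) / (263122.0 + 32500 − 2 × 135) = 32500 × 262987.0 / 295352.0 ≈ 28938.6 mm.
Far limit Df = s·(H − f)/(H − s) = 32500 × (263122.0 − 135) / (263122.0 − 32500) = 32500 × 262987.0 / 230622.0 ≈ 37061.0 mm.
Depth of field = Df − Dn = 37061.0 − 28938.6 ≈ 8122.4 mm ≈ 8.12 m.

8.12 m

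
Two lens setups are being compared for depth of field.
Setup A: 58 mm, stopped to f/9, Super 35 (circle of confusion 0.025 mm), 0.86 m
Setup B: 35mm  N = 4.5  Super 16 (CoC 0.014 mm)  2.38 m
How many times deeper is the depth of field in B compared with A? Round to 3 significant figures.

Setup A: H = 58²/(9×0.025) + 58 ≈ 15009.1 mm; DoF = Df − Dn = 908.747 − 816.217 ≈ 92.530 mm.
Setup B: H = 35²/(4.5×0.014) + 35 ≈ 19479.4 mm; DoF = Df − Dn = 2706.39 − 2123.86 ≈ 582.53 mm.
Ratio = 582.53 / 92.530 ≈ 6.30.

6.30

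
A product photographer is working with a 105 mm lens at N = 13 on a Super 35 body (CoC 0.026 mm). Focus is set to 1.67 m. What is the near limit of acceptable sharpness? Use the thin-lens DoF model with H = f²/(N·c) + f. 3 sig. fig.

Hyperfocal distance H = f²/(N·c) + f = 105²/(13 × 0.026) + 105 = 11025/0.338 + 105 ≈ 32723.3 mm ≈ 32.72 m.
Near limit Dn = s·(H − f)/(H + s − 2f) = 1670 × (32723.3 − 105) / (32723.3 + 1670 − 2 × 105) = 1670 × 32618.3 / 34183.3 ≈ 1593.5 mm ≈ 1.59 m.

1.59 m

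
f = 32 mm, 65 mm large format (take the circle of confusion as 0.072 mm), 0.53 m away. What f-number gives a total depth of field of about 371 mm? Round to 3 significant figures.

Write h = H − f = f²/(N·c). The thin-lens limits are Dn = s·h/(h + (s−f)) and Df = s·h/(h − (s−f)), so DoF = Df − Dn = 2·s·(s−f)·h / (h² − (s−f)²).
That is a quadratic in h: DoF·h² − 2·s·(s−f)·h − DoF·(s−f)² = 0 ⇒ h = (s−f)·(s + √(s² + DoF²)) / DoF = 498 × (530 + √(530² + 371²)) / 371 = 498 × (530 + 646.947) / 371 ≈ 1579.8 mm.
Then N = f²/(c·h) = 32² / (0.072 × 1579.8) = 1024 / 113.75 ≈ 9.

f/9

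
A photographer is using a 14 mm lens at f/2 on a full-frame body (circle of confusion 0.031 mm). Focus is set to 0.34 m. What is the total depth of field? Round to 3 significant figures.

Hyperfocal distance H = f²/(N·c) + f = 14²/(2 × 0.031) + 14 = 196/0.062 + 14 ≈ 3175.3 mm ≈ 3.175 m.
Near limit Dn = s·(H − f)/(H + s − 2f) = 340 × (3175.3 − 14) / (3175.3 + 340 − 2 × 14) = 340 × 3161.3 / 3487.3 ≈ 308.216 mm.
Far limit Df = s·(H − f)/(H − s) = 340 × (3175.3 − 14) / (3175.3 − 340) = 340 × 3161.3 / 2835.3 ≈ 379.093 mm.
Depth of field = Df − Dn = 379.093 − 308.216 ≈ 70.877 mm.

70.9 mm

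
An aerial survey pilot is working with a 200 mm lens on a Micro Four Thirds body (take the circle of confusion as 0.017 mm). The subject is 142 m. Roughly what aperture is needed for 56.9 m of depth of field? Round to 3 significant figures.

Write h = H − f = f²/(N·c). The thin-lens limits are Dn = s·h/(h + (s−f)) and Df = s·h/(h − (s−f)), so DoF = Df − Dn = 2·s·(s−f)·h / (h² − (s−f)²).
That is a quadratic in h: DoF·h² − 2·s·(s−f)·h − DoF·(s−f)² = 0 ⇒ h = (s−f)·(s + √(s² + DoF²)) / DoF = 141800 × (142000 + √(142000² + 56900²)) / 56900 = 141800 × (142000 + 152976) / 56900 ≈ 735107 mm.
Then N = f²/(c·h) = 200² / (0.017 × 735107) = 40000 / 12497 ≈ 3.20.

f/3.20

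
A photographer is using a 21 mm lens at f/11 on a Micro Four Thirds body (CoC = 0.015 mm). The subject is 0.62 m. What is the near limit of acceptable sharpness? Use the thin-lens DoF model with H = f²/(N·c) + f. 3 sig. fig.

0.506 m

Hyperfocal distance H = f²/(N·c) + f = 21²/(11 × 0.015) + 21 = 441/0.165 + 21 ≈ 2693.7 mm ≈ 2.694 m.
Near limit Dn = s·(H − f)/(H + s − 2f) = 620 × (2693.7 − 21) / (2693.7 + 620 − 2 × 21) = 620 × 2672.7 / 3271.7 ≈ 506.49 mm ≈ 0.506 m.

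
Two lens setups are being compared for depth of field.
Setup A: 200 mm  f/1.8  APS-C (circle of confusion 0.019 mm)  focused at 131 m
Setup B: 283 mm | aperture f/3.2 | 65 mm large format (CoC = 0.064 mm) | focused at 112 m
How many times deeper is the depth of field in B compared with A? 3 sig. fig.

2.35

Setup A: H = 200²/(1.8×0.019) + 200 ≈ 1169790.6 mm; DoF = Df − Dn = 147495 − 117823 ≈ 29672 mm.
Setup B: H = 283²/(3.2×0.064) + 283 ≈ 391342.6 mm; DoF = Df − Dn = 156792 − 87114 ≈ 69678 mm.
Ratio = 69678 / 29672 ≈ 2.35.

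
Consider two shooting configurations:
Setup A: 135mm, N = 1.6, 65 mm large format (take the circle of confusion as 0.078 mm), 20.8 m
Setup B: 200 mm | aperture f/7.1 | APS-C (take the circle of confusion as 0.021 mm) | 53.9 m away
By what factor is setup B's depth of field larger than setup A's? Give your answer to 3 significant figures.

3.74

Setup A: H = 135²/(1.6×0.078) + 135 ≈ 146168.7 mm; DoF = Df − Dn = 24228.5 − 18221.5 ≈ 6007.0 mm.
Setup B: H = 200²/(7.1×0.021) + 200 ≈ 268476.3 mm; DoF = Df − Dn = 67389 − 44910 ≈ 22479 mm.
Ratio = 22479 / 6007.0 ≈ 3.74.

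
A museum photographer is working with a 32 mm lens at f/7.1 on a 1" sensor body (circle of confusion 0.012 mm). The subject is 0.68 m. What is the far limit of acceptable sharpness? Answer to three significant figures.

Hyperfocal distance H = f²/(N·c) + f = 32²/(7.1 × 0.012) + 32 = 1024/0.0852 + 32 ≈ 12050.8 mm ≈ 12.05 m.
Far limit Df = s·(H − f)/(H − s) = 680 × (12050.8 − 32) / (12050.8 − 680) = 680 × 12018.8 / 11370.8 ≈ 718.75 mm ≈ 0.719 m.

0.719 m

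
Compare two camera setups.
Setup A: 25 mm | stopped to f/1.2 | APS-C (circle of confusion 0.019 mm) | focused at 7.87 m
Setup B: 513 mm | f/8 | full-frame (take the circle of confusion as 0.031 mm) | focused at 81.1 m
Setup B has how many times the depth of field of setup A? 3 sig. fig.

2.53

Setup A: H = 25²/(1.2×0.019) + 25 ≈ 27437.3 mm; DoF = Df − Dn = 11025.3 − 6118.9 ≈ 4906.4 mm.
Setup B: H = 513²/(8×0.031) + 513 ≈ 1061678.3 mm; DoF = Df − Dn = 87765 − 75376 ≈ 12389 mm.
Ratio = 12389 / 4906.4 ≈ 2.53.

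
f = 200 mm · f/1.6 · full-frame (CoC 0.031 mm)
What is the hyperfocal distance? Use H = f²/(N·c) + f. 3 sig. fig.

Hyperfocal distance H = f²/(N·c) + f = 200²/(1.6 × 0.031) + 200 = 40000/0.0496 + 200 ≈ 806651.6 mm ≈ 807 m.

807 m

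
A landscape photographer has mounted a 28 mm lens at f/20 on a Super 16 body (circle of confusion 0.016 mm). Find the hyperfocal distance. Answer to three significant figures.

Hyperfocal distance H = f²/(N·c) + f = 28²/(20 × 0.016) + 28 = 784/0.32 + 28 ≈ 2478.0 mm ≈ 2.48 m.

2.48 m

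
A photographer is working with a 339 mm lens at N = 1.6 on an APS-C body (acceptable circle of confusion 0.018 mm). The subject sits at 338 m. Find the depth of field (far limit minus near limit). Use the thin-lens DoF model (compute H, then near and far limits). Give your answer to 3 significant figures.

Hyperfocal distance H = f²/(N·c) + f = 339²/(1.6 × 0.018) + 339 = 114921/0.0288 + 339 ≈ 3990651.5 mm ≈ 3991 m.
Near limit Dn = s·(H − f)/(H + s − 2f) = 338000 × (3990651.5 − 339) / (3990651.5 + 338000 − 2 × 339) = 338000 × 3990312.5 / 4327973.5 ≈ 311630 mm.
Far limit Df = s·(H − f)/(H − s) = 338000 × (3990651.5 − 339) / (3990651.5 − 338000) = 338000 × 3990312.5 / 3652651.5 ≈ 369246 mm.
Depth of field = Df − Dn = 369246 − 311630 ≈ 57616 mm ≈ 57.6 m.

57.6 m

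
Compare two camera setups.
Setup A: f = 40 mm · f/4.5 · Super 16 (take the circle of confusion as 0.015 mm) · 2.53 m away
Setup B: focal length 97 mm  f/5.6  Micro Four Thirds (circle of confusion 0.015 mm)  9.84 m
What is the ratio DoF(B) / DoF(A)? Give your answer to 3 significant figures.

3.21

Setup A: H = 40²/(4.5×0.015) + 40 ≈ 23743.7 mm; DoF = Df − Dn = 2826.96 − 2289.50 ≈ 537.46 mm.
Setup B: H = 97²/(5.6×0.015) + 97 ≈ 112108.9 mm; DoF = Df − Dn = 10777.4 − 9052.6 ≈ 1724.8 mm.
Ratio = 1724.8 / 537.46 ≈ 3.21.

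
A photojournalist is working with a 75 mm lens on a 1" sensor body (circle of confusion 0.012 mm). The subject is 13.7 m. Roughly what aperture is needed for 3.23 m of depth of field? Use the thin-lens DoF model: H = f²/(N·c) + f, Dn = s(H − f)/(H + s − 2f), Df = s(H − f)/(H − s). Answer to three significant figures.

f/4

Write h = H − f = f²/(N·c). The thin-lens limits are Dn = s·h/(h + (s−f)) and Df = s·h/(h − (s−f)), so DoF = Df − Dn = 2·s·(s−f)·h / (h² − (s−f)²).
That is a quadratic in h: DoF·h² − 2·s·(s−f)·h − DoF·(s−f)² = 0 ⇒ h = (s−f)·(s + √(s² + DoF²)) / DoF = 13625 × (13700 + √(13700² + 3230²)) / 3230 = 13625 × (13700 + 14075.6) / 3230 ≈ 117165 mm.
Then N = f²/(c·h) = 75² / (0.012 × 117165) = 5625 / 1406.0 ≈ 4.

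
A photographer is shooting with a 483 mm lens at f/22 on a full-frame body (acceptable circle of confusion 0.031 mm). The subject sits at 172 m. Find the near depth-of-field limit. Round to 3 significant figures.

115 m

Hyperfocal distance H = f²/(N·c) + f = 483²/(22 × 0.031) + 483 = 233289/0.682 + 483 ≈ 342549.0 mm ≈ 342.5 m.
Near limit Dn = s·(H − f)/(H + s − 2f) = 172000 × (342549.0 − 483) / (342549.0 + 172000 − 2 × 483) = 172000 × 342066.0 / 513583.0 ≈ 114559 mm ≈ 115 m.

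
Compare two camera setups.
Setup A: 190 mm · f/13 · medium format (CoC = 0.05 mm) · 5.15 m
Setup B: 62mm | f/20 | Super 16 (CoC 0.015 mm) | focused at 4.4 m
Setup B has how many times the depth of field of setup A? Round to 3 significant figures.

Setup A: H = 190²/(13×0.05) + 190 ≈ 55728.5 mm; DoF = Df − Dn = 5655.04 − 4727.77 ≈ 927.27 mm.
Setup B: H = 62²/(20×0.015) + 62 ≈ 12875.3 mm; DoF = Df − Dn = 6652.1 − 3287.1 ≈ 3365.0 mm.
Ratio = 3365.0 / 927.27 ≈ 3.63.

3.63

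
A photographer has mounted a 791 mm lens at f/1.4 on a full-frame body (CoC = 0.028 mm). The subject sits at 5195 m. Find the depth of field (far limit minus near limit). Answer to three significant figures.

3780 m

Hyperfocal distance H = f²/(N·c) + f = 791²/(1.4 × 0.028) + 791 = 625681/0.0392 + 791 ≈ 15962041.0 mm ≈ 15962 m.
Near limit Dn = s·(H − f)/(H + s − 2f) = 5195000 × (15962041.0 − 791) / (15962041.0 + 5195000 − 2 × 791) = 5195000 × 15961250.0 / 21155459.0 ≈ 3919494 mm.
Far limit Df = s·(H − f)/(H − s) = 5195000 × (15962041.0 − 791) / (15962041.0 − 5195000) = 5195000 × 15961250.0 / 10767041.0 ≈ 7701159 mm.
Depth of field = Df − Dn = 7701159 − 3919494 ≈ 3781665 mm ≈ 3780 m.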